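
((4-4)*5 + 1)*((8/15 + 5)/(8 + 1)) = 83/135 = 0.61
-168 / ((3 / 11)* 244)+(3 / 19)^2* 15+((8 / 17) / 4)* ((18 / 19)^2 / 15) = -4012339 / 1871785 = -2.14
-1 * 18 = -18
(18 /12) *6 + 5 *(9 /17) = 198 /17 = 11.65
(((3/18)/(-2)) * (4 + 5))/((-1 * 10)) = 3/40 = 0.08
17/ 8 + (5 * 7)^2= 9817/ 8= 1227.12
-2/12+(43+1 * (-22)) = 125/6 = 20.83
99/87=33/29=1.14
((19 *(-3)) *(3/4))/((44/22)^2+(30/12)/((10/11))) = -19/3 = -6.33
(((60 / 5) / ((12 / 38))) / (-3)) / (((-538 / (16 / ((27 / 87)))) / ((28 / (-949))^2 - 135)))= -1071852374416 / 6541065063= -163.87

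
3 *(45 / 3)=45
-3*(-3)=9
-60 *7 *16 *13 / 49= -12480 / 7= -1782.86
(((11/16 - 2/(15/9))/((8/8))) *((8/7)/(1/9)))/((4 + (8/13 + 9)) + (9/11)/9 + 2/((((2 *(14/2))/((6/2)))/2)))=-52767/145780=-0.36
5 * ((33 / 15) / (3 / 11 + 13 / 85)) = 10285 / 398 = 25.84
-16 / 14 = -8 / 7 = -1.14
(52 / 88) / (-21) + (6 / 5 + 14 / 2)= 18877 / 2310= 8.17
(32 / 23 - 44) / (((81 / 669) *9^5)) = -218540 / 36669429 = -0.01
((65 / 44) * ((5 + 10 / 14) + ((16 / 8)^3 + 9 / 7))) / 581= 975 / 25564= 0.04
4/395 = 0.01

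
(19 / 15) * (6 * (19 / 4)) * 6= 1083 / 5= 216.60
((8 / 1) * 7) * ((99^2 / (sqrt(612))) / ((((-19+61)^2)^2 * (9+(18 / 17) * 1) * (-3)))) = -121 * sqrt(17) / 2111508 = -0.00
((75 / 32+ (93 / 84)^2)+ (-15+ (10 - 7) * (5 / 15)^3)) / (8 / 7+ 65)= -159739 / 933408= -0.17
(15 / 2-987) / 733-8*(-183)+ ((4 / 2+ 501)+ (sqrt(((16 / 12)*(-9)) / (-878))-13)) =sqrt(2634) / 439+ 2862605 / 1466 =1952.78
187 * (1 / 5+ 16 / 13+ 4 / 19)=379049 / 1235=306.92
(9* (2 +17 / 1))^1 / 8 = 21.38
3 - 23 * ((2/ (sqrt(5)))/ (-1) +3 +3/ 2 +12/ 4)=-339/ 2 +46 * sqrt(5)/ 5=-148.93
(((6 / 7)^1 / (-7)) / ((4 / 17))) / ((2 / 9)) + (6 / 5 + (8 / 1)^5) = 32111521 / 980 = 32766.86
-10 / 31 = -0.32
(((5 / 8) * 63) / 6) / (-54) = -35 / 288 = -0.12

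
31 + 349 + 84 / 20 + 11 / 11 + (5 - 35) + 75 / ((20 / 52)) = 2751 / 5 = 550.20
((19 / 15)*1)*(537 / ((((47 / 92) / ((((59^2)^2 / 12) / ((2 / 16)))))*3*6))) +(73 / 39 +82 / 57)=936482058737059 / 1567215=597545364.70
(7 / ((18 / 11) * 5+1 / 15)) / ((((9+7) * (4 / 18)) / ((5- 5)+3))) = 31185 / 43552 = 0.72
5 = 5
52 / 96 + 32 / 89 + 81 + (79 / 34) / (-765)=758341111 / 9259560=81.90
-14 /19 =-0.74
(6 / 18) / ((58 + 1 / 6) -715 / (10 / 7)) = -1 / 1327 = -0.00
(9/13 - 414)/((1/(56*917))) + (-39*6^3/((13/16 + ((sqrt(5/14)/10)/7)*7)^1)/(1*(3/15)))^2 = 135486391218227784/49991773 - 183685791744000*sqrt(70)/3845521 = 2310533345.10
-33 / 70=-0.47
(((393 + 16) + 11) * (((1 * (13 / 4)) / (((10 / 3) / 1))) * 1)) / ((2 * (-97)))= -819 / 388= -2.11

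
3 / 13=0.23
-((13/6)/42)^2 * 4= -169/15876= -0.01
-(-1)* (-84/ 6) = -14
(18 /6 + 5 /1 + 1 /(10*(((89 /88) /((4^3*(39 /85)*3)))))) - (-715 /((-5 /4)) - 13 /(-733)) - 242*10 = -82492552149 /27725725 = -2975.31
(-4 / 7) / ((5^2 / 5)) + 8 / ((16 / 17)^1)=587 / 70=8.39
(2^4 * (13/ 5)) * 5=208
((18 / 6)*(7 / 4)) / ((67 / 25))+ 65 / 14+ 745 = 1410005 / 1876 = 751.60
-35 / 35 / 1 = -1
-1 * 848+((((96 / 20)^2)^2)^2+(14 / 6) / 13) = 4280021237239 / 15234375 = 280944.98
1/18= 0.06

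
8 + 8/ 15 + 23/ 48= 721/ 80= 9.01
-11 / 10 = -1.10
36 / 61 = 0.59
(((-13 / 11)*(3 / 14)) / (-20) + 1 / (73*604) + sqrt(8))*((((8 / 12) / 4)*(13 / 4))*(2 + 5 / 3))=5598671 / 222223680 + 143*sqrt(2) / 36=5.64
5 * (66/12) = 55/2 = 27.50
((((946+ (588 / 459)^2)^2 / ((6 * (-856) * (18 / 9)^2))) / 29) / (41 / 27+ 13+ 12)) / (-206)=123025032472225 / 445866881618547072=0.00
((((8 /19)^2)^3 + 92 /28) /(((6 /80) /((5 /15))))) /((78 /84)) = 28903740560 /1834789359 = 15.75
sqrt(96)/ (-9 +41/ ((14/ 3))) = -56 * sqrt(6)/ 3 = -45.72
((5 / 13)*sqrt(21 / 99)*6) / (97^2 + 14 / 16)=80*sqrt(231) / 10764897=0.00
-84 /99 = -0.85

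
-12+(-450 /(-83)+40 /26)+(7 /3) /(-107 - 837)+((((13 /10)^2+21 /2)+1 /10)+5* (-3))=-592224797 /76393200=-7.75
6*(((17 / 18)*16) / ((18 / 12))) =544 / 9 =60.44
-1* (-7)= 7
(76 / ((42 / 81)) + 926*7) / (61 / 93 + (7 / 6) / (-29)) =83427200 / 7749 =10766.19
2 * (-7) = -14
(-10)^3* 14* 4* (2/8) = -14000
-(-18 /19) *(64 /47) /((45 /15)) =0.43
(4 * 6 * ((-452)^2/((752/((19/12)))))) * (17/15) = 8248774/705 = 11700.39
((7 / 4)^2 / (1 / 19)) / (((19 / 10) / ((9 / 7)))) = 315 / 8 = 39.38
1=1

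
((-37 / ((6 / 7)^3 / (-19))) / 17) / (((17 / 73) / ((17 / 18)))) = 17602417 / 66096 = 266.32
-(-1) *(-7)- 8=-15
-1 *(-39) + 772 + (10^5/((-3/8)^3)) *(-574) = 29388821897/27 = 1088474885.07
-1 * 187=-187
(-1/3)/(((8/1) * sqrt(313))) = -sqrt(313)/7512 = -0.00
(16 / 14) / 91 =8 / 637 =0.01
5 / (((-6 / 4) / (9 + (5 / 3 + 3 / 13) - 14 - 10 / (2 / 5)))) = 10960 / 117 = 93.68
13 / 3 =4.33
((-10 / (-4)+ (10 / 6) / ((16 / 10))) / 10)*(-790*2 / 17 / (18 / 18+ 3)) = -395 / 48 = -8.23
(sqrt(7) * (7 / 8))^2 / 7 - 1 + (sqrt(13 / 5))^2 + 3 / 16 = 817 / 320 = 2.55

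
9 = 9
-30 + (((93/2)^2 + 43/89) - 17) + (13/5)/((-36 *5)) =42367267/20025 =2115.72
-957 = -957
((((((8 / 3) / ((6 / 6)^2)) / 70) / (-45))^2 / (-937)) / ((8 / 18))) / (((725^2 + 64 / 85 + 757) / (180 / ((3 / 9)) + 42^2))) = -8704 / 1155523479492375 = -0.00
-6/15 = -2/5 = -0.40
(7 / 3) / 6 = 7 / 18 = 0.39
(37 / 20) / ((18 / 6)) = 37 / 60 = 0.62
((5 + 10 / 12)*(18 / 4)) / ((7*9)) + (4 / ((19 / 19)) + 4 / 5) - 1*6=-47 / 60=-0.78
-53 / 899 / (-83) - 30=-2238457 / 74617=-30.00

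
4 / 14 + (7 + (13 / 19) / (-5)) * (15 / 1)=13730 / 133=103.23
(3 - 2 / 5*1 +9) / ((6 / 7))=203 / 15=13.53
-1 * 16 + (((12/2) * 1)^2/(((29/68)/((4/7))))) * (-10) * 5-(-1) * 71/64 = -31527859/12992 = -2426.71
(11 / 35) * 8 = 88 / 35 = 2.51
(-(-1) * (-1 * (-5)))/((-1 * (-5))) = 1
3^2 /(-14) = -9 /14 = -0.64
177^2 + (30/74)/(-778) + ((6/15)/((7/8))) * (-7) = 31325.80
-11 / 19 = -0.58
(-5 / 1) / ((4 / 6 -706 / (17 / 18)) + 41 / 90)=7650 / 1142003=0.01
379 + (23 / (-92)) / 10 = 15159 / 40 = 378.98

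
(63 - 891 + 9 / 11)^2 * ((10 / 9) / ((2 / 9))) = 413959005 / 121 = 3421148.80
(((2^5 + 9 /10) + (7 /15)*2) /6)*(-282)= -9541 /6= -1590.17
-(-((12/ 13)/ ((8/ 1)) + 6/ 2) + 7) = -101/ 26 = -3.88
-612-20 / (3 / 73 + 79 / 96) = -769164 / 1211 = -635.15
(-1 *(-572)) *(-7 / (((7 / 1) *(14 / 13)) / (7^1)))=-3718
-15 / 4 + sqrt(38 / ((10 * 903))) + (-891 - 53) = -3791 / 4 + sqrt(85785) / 4515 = -947.69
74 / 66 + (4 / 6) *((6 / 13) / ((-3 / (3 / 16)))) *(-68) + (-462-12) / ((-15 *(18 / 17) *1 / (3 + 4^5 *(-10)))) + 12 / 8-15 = -3932153711 / 12870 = -305528.65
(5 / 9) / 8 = 0.07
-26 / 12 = -13 / 6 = -2.17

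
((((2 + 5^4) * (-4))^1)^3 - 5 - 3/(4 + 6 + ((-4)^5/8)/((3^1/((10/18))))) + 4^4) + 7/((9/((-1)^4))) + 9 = -52532349235841/3330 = -15775480251.00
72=72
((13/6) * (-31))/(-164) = 403/984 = 0.41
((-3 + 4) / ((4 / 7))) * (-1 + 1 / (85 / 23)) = -217 / 170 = -1.28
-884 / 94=-442 / 47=-9.40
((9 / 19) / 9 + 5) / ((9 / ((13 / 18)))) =208 / 513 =0.41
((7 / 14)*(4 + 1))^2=25 / 4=6.25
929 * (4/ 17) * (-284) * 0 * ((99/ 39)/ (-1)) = 0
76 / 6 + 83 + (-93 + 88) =272 / 3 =90.67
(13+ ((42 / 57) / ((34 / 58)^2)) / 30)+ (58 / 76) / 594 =22441483 / 1716660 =13.07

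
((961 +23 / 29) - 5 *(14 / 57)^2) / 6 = 45296344 / 282663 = 160.25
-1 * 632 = -632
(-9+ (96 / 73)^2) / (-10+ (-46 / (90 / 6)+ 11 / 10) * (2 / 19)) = 11042325 / 15502061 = 0.71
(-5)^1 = -5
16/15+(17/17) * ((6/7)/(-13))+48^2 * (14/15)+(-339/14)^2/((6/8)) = 28026499/9555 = 2933.18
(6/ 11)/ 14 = 3/ 77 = 0.04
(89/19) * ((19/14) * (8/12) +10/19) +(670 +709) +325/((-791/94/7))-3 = 952897525/856653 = 1112.35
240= 240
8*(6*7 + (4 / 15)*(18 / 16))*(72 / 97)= 121824 / 485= 251.18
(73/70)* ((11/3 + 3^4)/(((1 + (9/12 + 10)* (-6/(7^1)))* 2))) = -9271/1725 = -5.37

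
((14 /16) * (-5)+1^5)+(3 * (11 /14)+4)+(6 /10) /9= 2561 /840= 3.05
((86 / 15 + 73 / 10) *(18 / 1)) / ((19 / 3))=3519 / 95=37.04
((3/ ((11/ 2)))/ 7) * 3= 18/ 77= 0.23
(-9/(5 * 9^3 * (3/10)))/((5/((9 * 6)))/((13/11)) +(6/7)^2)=-2548/251703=-0.01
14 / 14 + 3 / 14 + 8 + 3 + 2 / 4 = 89 / 7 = 12.71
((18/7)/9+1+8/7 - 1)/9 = 0.16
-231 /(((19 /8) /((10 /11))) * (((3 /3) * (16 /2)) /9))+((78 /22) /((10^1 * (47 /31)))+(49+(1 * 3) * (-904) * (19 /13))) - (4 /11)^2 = -56385120717 /14046890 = -4014.06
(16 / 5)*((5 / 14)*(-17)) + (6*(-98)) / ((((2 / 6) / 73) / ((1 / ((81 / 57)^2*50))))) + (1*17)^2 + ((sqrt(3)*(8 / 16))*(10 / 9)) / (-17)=-14256983 / 14175- 5*sqrt(3) / 153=-1005.84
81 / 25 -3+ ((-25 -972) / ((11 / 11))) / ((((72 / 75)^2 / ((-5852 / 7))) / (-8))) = -3255828017 / 450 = -7235173.37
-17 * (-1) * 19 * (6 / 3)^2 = 1292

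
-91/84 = -13/12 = -1.08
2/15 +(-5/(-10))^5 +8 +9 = 8239/480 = 17.16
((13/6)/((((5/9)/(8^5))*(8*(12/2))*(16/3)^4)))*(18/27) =351/160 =2.19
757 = 757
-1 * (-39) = 39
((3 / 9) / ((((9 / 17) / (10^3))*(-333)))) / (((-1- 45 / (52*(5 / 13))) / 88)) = 51.20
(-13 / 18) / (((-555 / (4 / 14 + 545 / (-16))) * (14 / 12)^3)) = -49179 / 1776740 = -0.03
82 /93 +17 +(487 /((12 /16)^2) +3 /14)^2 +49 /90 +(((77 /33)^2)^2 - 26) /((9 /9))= 1845497204713 /2460780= 749964.32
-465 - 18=-483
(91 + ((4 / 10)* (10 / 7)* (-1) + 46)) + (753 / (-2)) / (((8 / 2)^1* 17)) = 130.89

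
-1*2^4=-16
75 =75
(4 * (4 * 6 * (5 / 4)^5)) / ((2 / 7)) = 1025.39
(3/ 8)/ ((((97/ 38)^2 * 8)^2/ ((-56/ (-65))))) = 2736741/ 23017613060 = 0.00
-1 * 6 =-6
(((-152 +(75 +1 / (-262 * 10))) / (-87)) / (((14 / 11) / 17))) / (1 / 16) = 25150378 / 132965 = 189.15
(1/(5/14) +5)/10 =39/50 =0.78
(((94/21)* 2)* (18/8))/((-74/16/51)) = -57528/259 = -222.12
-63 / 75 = -21 / 25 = -0.84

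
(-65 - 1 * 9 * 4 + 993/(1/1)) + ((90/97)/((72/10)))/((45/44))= 778826/873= 892.13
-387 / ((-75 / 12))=1548 / 25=61.92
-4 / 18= -2 / 9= -0.22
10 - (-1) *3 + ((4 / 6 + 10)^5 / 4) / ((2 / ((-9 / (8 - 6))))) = -2096801 / 27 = -77659.30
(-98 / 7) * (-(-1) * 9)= -126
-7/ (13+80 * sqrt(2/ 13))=1183/ 10603 - 560 * sqrt(26)/ 10603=-0.16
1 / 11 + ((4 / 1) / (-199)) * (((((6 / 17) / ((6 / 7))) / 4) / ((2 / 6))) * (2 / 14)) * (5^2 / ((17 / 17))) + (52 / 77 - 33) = -8402381 / 260491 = -32.26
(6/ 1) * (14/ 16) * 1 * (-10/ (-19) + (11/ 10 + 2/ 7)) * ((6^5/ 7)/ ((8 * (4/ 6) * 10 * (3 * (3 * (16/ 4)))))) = 617949/ 106400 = 5.81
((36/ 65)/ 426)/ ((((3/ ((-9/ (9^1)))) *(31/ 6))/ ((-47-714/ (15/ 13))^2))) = -132986892/ 3576625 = -37.18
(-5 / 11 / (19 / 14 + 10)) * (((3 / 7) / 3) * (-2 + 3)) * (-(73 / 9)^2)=53290 / 141669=0.38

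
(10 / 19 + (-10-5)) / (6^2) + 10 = 6565 / 684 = 9.60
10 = 10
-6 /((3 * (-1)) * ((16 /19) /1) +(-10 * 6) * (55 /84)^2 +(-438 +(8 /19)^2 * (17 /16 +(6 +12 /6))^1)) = 1273608 /98628725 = 0.01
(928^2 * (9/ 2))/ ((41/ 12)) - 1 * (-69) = 46506765/ 41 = 1134311.34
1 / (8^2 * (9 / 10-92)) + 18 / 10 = 262343 / 145760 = 1.80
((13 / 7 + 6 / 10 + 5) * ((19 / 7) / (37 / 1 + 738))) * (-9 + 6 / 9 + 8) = -1653 / 189875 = -0.01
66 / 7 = 9.43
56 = 56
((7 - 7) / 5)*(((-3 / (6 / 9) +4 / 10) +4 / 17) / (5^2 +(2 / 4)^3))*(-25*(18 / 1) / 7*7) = 0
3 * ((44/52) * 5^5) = 103125/13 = 7932.69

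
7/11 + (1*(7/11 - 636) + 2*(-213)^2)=991136/11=90103.27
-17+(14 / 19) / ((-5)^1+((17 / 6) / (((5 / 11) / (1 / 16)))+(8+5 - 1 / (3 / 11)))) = -725521 / 43073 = -16.84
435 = 435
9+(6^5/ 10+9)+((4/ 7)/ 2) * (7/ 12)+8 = 803.77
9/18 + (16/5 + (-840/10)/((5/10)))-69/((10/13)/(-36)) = 30649/10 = 3064.90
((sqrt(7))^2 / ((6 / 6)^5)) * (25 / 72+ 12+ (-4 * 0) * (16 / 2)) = 6223 / 72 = 86.43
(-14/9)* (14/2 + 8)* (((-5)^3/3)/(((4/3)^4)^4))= 20925489375/2147483648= 9.74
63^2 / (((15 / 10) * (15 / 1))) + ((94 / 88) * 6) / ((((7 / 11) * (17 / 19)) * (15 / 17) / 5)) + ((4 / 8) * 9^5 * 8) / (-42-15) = -5191793 / 1330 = -3903.60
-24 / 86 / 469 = -12 / 20167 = -0.00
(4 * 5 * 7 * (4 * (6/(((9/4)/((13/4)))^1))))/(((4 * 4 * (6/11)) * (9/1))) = 5005/81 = 61.79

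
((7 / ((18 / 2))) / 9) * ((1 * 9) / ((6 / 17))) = 2.20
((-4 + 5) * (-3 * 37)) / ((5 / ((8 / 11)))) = -16.15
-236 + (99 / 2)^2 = 8857 / 4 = 2214.25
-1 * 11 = -11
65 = 65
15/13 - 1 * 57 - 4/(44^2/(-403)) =-55.01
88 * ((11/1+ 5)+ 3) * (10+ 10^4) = 16736720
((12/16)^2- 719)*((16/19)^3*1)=-154880/361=-429.03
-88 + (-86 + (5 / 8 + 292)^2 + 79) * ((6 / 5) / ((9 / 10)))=1825203 / 16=114075.19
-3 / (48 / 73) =-4.56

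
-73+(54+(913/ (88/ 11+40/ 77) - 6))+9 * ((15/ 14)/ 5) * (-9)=297603/ 4592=64.81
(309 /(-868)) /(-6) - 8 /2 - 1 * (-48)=76487 /1736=44.06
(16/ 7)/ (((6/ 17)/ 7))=136/ 3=45.33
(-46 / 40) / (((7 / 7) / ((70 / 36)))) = -161 / 72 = -2.24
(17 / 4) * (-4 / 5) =-17 / 5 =-3.40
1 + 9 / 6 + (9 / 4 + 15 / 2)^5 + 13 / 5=451147107 / 5120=88114.67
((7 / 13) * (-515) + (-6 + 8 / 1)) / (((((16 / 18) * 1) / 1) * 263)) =-32211 / 27352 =-1.18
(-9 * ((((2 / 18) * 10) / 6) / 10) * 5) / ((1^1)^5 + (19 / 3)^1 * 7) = -0.02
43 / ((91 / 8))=3.78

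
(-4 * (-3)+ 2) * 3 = 42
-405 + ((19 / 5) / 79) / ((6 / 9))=-319893 / 790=-404.93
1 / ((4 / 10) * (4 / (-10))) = -25 / 4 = -6.25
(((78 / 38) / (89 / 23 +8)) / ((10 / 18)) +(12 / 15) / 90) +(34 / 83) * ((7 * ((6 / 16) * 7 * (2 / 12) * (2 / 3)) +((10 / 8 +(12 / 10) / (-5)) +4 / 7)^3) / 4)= 9096576964001 / 9736398000000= 0.93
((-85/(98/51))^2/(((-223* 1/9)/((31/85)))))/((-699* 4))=20560905/1996056944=0.01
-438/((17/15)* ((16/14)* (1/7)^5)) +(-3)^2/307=-118648427643/20876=-5683484.75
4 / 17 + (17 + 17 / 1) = 582 / 17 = 34.24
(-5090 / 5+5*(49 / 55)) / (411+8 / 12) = -33447 / 13585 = -2.46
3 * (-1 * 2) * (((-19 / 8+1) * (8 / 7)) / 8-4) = 705 / 28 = 25.18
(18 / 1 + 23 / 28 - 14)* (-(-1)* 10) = 675 / 14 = 48.21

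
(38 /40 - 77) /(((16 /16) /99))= -150579 /20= -7528.95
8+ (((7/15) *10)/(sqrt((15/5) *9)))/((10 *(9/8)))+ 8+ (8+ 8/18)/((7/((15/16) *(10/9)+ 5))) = 56 *sqrt(3)/1215+ 8803/378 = 23.37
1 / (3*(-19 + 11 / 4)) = -4 / 195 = -0.02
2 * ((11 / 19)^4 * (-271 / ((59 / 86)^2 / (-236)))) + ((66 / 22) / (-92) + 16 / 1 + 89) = 21672312333139 / 707382388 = 30637.34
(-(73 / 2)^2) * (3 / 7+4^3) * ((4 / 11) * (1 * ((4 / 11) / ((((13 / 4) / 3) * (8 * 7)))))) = -1310934 / 7007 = -187.09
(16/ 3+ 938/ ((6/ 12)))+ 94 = 1975.33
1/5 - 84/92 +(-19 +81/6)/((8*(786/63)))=-370309/482080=-0.77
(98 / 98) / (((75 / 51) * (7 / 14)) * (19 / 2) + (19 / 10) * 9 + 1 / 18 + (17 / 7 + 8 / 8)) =21420 / 590537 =0.04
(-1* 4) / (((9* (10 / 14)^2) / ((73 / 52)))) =-3577 / 2925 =-1.22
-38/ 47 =-0.81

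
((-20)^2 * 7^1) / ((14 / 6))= 1200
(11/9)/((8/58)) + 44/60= 1727/180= 9.59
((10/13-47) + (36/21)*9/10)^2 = 413430889/207025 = 1997.01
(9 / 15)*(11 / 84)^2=121 / 11760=0.01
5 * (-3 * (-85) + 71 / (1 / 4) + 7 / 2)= 5425 / 2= 2712.50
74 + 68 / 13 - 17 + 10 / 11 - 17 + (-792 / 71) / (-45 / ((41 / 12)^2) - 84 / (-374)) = 95031046366 / 1931029529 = 49.21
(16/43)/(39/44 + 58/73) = 51392/232157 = 0.22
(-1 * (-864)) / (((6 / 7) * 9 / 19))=2128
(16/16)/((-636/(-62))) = 31/318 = 0.10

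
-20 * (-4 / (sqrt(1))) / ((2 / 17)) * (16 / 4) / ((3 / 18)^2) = 97920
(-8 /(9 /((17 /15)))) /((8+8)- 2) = -0.07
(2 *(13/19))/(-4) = -0.34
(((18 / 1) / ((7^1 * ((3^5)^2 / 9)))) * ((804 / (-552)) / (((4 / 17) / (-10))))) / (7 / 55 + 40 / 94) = 0.04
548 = 548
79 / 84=0.94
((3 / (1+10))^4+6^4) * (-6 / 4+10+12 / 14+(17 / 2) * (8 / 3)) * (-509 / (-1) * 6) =12990254592285 / 102487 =126750266.79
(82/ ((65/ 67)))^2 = 7144.15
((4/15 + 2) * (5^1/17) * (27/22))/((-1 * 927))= -1/1133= -0.00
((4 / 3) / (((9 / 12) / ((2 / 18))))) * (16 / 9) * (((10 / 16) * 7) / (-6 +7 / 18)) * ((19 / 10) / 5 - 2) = 224 / 505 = 0.44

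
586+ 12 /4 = 589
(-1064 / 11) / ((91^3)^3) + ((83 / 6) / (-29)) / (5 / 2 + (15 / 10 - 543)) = 0.00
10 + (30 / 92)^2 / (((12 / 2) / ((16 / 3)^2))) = 16670 / 1587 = 10.50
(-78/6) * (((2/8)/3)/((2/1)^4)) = -13/192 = -0.07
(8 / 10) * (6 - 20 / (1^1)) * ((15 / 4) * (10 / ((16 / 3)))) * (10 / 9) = -87.50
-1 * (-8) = 8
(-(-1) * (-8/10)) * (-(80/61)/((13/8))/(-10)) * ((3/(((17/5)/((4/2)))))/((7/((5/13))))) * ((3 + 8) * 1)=-84480/1226771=-0.07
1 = 1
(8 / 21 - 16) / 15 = -328 / 315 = -1.04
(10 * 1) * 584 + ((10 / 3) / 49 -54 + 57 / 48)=13611625 / 2352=5787.26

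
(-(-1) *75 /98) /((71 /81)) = 6075 /6958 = 0.87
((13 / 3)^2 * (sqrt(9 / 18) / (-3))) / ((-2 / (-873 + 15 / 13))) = -24557 * sqrt(2) / 18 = -1929.38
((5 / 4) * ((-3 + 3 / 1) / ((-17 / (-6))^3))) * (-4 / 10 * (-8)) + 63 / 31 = 63 / 31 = 2.03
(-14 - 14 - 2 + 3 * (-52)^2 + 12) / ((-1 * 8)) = -4047 / 4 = -1011.75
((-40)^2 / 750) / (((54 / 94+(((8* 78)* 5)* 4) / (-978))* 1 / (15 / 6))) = -122576 / 280077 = -0.44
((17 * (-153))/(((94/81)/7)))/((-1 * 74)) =1474767/6956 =212.01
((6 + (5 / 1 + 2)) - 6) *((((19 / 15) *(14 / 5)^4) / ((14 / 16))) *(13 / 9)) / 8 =112.46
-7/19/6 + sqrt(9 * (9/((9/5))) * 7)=-7/114 + 3 * sqrt(35)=17.69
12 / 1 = 12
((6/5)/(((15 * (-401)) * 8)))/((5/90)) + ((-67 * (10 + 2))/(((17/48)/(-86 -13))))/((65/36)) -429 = 124043.30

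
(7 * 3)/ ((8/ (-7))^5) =-352947/ 32768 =-10.77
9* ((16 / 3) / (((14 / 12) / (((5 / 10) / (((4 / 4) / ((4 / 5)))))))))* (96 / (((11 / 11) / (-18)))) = -995328 / 35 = -28437.94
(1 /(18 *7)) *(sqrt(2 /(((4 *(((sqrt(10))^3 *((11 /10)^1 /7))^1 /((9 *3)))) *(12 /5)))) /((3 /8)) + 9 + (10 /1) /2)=10^(1 /4) *sqrt(77) /693 + 1 /9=0.13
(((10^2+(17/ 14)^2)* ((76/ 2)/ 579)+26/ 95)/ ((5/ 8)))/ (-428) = -37374937/ 1441956075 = -0.03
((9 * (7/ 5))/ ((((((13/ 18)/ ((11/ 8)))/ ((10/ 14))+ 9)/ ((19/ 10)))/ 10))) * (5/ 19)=31185/ 4819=6.47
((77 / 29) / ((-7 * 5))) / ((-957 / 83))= 83 / 12615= 0.01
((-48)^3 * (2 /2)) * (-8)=884736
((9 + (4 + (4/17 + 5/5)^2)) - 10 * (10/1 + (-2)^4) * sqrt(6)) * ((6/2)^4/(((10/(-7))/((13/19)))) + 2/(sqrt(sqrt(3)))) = (-22113 + 380 * 3^(3/4)) * (2099 - 37570 * sqrt(6))/82365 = 23197.82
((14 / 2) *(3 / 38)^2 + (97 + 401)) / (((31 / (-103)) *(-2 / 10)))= 8273.95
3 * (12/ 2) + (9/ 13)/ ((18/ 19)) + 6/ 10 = 19.33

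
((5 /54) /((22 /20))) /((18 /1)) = 25 /5346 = 0.00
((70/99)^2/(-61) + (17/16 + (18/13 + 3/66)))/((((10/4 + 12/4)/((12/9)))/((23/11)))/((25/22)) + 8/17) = 3019933005575/2682370336932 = 1.13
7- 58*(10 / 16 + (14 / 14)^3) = -349 / 4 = -87.25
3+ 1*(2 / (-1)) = 1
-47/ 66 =-0.71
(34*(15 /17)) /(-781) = -30 /781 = -0.04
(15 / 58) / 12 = 5 / 232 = 0.02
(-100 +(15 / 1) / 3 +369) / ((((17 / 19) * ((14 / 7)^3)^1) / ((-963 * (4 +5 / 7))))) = -82720737 / 476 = -173783.06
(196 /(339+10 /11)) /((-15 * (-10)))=1078 /280425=0.00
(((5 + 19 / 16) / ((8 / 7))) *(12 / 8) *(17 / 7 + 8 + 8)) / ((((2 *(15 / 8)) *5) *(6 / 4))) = 4257 / 800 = 5.32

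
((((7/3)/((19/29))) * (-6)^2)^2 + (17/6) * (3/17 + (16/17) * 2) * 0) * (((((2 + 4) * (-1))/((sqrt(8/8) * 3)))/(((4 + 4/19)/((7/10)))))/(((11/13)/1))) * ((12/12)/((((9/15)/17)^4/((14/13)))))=-8432451378050/1881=-4482961923.47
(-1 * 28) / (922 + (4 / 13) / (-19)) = -3458 / 113865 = -0.03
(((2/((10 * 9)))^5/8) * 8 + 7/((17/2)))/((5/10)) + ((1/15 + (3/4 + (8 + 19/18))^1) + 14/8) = 41625444409/3136978125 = 13.27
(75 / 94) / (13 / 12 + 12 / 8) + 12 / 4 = 4821 / 1457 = 3.31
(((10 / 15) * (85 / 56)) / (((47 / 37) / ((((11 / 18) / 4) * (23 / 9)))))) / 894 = 0.00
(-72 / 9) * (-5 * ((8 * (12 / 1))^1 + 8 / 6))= 11680 / 3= 3893.33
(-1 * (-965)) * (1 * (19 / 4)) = 18335 / 4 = 4583.75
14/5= 2.80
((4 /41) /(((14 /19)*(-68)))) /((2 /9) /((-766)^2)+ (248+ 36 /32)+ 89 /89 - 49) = -100335276 /10363988452027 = -0.00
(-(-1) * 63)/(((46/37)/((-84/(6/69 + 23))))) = -184.37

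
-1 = -1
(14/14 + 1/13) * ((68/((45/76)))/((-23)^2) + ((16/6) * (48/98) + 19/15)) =6508498/2166255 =3.00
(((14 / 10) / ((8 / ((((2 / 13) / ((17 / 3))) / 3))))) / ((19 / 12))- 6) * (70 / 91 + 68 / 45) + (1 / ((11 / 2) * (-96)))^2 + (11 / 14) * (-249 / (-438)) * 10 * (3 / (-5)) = -3180505338096451 / 194409722707200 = -16.36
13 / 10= 1.30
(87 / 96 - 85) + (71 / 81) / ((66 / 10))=-7181683 / 85536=-83.96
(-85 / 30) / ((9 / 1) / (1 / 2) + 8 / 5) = -85 / 588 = -0.14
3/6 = 1/2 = 0.50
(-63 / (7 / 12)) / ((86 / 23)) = -1242 / 43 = -28.88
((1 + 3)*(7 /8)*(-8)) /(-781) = 28 /781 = 0.04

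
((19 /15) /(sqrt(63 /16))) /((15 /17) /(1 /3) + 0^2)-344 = -344 + 1292 * sqrt(7) /14175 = -343.76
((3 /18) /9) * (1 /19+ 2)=13 /342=0.04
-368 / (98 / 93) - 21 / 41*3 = -704679 / 2009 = -350.76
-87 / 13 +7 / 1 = 0.31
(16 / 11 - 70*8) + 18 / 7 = -42810 / 77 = -555.97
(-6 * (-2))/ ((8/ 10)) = 15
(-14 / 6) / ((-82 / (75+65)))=3.98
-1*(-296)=296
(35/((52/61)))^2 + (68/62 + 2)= 141564559/83824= 1688.83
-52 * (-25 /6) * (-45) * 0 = 0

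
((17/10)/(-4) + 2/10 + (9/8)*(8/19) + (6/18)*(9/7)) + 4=24883/5320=4.68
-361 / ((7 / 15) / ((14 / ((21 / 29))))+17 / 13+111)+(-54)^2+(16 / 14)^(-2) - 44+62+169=4422924929 / 1426496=3100.55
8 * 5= 40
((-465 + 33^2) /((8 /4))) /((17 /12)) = 3744 /17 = 220.24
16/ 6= 8/ 3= 2.67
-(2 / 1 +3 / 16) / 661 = -35 / 10576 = -0.00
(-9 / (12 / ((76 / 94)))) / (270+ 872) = -57 / 107348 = -0.00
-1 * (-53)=53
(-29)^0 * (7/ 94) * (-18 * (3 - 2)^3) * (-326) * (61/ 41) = 1252818/ 1927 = 650.14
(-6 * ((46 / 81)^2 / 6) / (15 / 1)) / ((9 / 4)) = -8464 / 885735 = -0.01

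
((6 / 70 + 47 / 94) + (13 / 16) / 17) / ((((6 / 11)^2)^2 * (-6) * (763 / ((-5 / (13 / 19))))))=1677697549 / 146855794176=0.01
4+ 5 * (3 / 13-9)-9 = -635 / 13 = -48.85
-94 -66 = -160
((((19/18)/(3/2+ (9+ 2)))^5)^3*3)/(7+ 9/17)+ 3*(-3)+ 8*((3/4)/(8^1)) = -67496372849975198249229800453065928917/8181378527269721031188964843750000000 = -8.25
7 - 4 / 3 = 17 / 3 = 5.67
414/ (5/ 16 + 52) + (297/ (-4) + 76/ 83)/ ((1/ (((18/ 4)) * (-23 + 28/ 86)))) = 19889992297/ 2655336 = 7490.57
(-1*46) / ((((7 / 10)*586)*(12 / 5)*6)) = -575 / 73836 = -0.01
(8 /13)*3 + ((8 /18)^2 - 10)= -8378 /1053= -7.96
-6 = -6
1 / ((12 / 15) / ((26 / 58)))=65 / 116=0.56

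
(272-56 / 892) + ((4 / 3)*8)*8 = 239014 / 669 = 357.27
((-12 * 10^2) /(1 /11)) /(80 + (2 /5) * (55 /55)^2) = -11000 /67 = -164.18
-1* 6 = -6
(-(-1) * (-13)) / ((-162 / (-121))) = -1573 / 162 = -9.71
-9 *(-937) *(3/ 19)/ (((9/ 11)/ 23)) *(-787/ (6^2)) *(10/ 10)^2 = -818276.35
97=97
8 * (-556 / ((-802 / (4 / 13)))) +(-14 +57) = 233055 / 5213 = 44.71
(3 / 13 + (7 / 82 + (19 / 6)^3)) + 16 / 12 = 33.40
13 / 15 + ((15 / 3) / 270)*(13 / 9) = 2171 / 2430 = 0.89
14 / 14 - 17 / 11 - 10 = -116 / 11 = -10.55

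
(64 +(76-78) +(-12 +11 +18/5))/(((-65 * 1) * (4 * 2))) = -0.12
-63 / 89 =-0.71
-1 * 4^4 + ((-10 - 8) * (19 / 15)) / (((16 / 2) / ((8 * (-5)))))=-142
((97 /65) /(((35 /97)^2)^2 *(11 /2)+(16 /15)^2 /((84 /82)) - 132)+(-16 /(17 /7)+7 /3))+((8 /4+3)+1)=125776096682135663 /72548262369493287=1.73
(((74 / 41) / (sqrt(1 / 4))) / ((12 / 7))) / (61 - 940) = -259 / 108117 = -0.00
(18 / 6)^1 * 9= 27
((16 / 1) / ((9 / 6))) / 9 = 32 / 27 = 1.19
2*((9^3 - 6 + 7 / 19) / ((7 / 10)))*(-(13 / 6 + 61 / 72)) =-1065160 / 171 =-6229.01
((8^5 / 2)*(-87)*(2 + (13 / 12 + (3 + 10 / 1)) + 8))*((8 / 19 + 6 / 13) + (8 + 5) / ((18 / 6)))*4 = -530719784960 / 741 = -716221032.33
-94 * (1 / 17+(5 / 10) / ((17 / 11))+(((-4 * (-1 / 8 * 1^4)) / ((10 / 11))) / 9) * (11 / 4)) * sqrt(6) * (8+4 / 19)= -4116307 * sqrt(6) / 9690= -1040.54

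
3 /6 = 1 /2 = 0.50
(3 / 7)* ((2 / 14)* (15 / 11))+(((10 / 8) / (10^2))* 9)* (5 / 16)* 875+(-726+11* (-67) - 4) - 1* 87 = -210170991 / 137984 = -1523.15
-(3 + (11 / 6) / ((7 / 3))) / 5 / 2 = -53 / 140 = -0.38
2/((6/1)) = 1/3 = 0.33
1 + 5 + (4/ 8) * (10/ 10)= 13/ 2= 6.50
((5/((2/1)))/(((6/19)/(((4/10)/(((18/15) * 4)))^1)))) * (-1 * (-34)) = 1615/72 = 22.43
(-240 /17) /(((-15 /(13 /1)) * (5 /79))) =16432 /85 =193.32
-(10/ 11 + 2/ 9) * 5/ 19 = -560/ 1881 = -0.30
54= 54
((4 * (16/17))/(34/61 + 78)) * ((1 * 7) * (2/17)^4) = 54656/850494343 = 0.00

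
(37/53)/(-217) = -37/11501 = -0.00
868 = 868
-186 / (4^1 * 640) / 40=-93 / 51200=-0.00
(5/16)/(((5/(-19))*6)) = -19/96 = -0.20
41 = 41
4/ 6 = 2/ 3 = 0.67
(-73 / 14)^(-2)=196 / 5329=0.04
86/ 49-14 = -600/ 49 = -12.24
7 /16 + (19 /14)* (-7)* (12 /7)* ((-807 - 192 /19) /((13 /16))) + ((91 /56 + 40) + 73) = 24013931 /1456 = 16493.08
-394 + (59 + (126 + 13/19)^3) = 13943015378/6859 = 2032805.86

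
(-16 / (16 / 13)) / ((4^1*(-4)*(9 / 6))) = 13 / 24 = 0.54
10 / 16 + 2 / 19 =111 / 152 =0.73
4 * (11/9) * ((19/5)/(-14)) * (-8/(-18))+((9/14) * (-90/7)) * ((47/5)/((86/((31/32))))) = -80006293/54613440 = -1.46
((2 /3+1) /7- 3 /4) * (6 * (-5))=15.36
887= 887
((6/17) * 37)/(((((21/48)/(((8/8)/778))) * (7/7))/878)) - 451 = -19317913/46291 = -417.31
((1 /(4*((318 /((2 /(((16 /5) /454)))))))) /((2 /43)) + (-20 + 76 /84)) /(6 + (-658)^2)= -339519 /10280439680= -0.00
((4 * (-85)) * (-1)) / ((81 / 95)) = 398.77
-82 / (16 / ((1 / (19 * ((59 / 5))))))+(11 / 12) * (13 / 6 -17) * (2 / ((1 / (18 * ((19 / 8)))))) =-20852131 / 17936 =-1162.59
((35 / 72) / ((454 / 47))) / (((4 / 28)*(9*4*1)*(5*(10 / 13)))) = 29939 / 11767680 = 0.00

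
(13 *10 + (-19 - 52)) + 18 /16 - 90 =-239 /8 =-29.88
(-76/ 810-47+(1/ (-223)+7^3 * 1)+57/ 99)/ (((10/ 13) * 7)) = 273501397/ 4967325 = 55.06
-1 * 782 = -782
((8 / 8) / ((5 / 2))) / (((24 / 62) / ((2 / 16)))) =31 / 240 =0.13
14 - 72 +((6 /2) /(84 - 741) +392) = 73145 /219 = 334.00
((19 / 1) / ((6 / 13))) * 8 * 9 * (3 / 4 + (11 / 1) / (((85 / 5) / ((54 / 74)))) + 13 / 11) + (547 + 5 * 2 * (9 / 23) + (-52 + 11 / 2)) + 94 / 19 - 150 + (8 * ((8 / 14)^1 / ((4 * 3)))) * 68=953795026645 / 126991326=7510.71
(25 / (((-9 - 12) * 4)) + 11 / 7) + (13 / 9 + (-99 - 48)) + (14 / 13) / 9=-52475 / 364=-144.16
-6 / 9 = -2 / 3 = -0.67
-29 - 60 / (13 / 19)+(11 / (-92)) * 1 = -139707 / 1196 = -116.81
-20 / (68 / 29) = -145 / 17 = -8.53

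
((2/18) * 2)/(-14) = -1/63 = -0.02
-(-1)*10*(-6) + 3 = -57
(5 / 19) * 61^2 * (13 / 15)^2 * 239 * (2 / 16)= 150294911 / 6840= 21972.94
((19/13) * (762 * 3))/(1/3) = 10023.23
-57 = -57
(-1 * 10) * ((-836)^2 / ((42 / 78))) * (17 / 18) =-772280080 / 63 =-12258413.97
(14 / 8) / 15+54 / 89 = 3863 / 5340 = 0.72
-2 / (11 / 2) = -4 / 11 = -0.36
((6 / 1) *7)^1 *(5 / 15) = 14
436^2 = 190096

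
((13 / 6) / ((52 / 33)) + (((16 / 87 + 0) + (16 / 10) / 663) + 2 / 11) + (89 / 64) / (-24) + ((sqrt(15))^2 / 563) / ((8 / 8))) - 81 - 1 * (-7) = -7345113121991 / 101608798720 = -72.29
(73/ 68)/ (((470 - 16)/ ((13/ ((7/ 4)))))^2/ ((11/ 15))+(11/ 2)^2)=0.00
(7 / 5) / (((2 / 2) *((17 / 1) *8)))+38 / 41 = 0.94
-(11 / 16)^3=-1331 / 4096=-0.32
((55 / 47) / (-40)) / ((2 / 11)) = -121 / 752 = -0.16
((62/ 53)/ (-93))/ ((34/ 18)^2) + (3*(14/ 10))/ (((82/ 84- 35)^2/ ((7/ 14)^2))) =-409500333/ 156389709985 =-0.00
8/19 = 0.42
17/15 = 1.13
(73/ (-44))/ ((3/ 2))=-73/ 66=-1.11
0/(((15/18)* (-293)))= 0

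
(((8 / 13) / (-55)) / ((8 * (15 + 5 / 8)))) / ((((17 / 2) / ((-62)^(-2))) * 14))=-2 / 10220835625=-0.00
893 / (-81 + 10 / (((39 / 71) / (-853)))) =-34827 / 608789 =-0.06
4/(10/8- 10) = -16/35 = -0.46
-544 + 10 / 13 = -7062 / 13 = -543.23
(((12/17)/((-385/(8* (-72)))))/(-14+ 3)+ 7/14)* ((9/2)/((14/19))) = 9947241/4031720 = 2.47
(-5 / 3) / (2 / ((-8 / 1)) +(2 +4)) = -20 / 69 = -0.29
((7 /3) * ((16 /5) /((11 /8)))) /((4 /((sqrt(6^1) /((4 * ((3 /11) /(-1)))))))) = -56 * sqrt(6) /45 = -3.05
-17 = -17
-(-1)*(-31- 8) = -39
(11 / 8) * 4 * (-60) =-330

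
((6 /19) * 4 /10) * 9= 108 /95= 1.14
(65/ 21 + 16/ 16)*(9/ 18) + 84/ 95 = 5849/ 1995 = 2.93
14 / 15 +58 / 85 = 412 / 255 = 1.62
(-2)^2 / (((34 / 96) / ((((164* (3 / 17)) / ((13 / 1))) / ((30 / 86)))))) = 72.08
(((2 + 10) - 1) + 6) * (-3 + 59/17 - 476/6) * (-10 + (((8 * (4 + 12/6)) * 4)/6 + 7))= -116638/3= -38879.33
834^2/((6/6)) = 695556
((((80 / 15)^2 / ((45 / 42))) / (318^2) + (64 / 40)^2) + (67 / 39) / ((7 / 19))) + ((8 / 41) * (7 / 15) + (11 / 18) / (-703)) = 654683076004723 / 89517633209550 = 7.31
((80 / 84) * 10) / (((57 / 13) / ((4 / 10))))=1040 / 1197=0.87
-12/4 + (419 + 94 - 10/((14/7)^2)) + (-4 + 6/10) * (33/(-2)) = 2818/5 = 563.60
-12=-12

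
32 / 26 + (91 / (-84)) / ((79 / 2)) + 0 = 1.20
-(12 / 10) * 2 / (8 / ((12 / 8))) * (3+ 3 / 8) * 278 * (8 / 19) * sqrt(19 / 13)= -33777 * sqrt(247) / 2470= -214.92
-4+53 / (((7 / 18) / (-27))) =-25786 / 7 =-3683.71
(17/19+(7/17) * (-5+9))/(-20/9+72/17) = 7389/5852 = 1.26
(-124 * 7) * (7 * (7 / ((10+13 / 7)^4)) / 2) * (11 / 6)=-280828163 / 142374963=-1.97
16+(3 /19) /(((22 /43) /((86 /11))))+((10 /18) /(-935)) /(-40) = 259065929 /14069880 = 18.41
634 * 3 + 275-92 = 2085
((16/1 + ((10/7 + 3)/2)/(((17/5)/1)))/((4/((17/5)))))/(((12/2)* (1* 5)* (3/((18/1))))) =3963/1400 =2.83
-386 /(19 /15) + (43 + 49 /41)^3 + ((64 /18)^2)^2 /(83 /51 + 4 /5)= 86083.40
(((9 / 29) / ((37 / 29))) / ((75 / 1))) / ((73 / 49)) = 0.00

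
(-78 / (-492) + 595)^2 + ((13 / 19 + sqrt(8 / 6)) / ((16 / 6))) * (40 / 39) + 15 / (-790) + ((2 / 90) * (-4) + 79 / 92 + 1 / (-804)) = 10 * sqrt(3) / 39 + 247907762513689279 / 699879945780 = 354215.14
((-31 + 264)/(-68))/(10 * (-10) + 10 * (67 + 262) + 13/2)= -233/217362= -0.00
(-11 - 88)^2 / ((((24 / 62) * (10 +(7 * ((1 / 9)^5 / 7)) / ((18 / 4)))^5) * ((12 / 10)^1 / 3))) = 21466246683195357216585986556488385 / 33912990433375454610813970704326656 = 0.63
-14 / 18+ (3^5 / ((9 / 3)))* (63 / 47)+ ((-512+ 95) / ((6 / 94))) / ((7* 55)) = 90.83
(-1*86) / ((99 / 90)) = -860 / 11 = -78.18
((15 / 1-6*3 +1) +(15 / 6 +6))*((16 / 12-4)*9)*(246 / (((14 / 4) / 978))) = -75063456 / 7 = -10723350.86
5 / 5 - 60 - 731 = -790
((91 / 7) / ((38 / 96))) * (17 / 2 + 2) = 6552 / 19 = 344.84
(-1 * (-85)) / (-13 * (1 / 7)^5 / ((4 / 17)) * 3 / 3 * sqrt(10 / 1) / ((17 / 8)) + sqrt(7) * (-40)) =-1428595 / (26 * sqrt(10) + 672280 * sqrt(7)) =-0.80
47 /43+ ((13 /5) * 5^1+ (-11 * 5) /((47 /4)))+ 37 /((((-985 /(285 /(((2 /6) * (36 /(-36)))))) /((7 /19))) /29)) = 140364913 /398137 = 352.55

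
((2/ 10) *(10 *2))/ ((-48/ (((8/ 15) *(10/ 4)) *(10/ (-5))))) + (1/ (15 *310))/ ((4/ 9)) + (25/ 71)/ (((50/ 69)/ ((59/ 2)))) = 57672767/ 3961800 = 14.56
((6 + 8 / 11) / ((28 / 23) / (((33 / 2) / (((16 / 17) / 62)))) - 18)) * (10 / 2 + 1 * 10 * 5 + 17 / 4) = -318867147 / 14398852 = -22.15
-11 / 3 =-3.67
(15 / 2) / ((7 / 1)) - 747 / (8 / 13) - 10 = -68477 / 56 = -1222.80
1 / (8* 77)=0.00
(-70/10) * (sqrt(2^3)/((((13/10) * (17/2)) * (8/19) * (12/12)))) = -665 * sqrt(2)/221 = -4.26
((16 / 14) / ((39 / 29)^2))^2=0.40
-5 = -5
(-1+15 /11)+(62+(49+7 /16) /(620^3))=2615888136701 /41945728000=62.36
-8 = -8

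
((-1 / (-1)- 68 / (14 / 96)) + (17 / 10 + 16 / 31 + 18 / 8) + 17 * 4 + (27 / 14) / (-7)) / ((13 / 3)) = -2755899 / 30380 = -90.71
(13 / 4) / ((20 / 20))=13 / 4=3.25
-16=-16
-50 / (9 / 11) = -550 / 9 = -61.11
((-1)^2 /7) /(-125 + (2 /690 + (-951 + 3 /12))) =-1380 /10391717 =-0.00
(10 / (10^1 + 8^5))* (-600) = -1000 / 5463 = -0.18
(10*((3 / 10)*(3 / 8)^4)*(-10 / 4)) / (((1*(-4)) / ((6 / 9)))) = 405 / 16384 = 0.02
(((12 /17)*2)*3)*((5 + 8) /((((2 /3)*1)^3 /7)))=1300.76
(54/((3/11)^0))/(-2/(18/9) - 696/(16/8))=-54/349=-0.15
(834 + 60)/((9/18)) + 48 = 1836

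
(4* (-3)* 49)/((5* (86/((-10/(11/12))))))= 7056/473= 14.92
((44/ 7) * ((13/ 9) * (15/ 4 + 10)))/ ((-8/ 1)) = -7865/ 504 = -15.61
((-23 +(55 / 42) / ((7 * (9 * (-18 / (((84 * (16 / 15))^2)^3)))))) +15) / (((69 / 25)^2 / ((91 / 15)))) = -41290115329519784 / 86769225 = -475861289.87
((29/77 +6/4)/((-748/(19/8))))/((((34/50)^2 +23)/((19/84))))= -3835625/66772113408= -0.00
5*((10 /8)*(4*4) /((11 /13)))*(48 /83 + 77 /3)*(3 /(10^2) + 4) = 34236865 /2739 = 12499.77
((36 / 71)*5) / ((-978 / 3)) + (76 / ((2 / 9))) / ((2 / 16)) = 31663638 / 11573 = 2735.99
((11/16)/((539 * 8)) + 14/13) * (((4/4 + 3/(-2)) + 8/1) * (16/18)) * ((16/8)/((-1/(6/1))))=-439105/5096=-86.17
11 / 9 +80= 731 / 9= 81.22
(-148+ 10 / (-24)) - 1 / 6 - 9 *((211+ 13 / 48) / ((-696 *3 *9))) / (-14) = -208492765 / 1403136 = -148.59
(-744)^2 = 553536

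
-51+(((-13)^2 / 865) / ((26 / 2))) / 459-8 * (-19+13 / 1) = -1191092 / 397035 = -3.00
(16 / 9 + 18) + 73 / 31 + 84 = 29611 / 279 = 106.13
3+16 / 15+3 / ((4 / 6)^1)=257 / 30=8.57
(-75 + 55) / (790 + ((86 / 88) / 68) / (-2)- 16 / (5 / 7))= -598400 / 22966377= -0.03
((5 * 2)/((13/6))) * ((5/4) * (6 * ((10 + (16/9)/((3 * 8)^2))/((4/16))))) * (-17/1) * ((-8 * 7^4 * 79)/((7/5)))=2985926818000/117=25520742034.19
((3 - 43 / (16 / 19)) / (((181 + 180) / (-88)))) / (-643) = -8459 / 464246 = -0.02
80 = 80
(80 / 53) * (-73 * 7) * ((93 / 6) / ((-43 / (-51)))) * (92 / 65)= -594607776 / 29627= -20069.79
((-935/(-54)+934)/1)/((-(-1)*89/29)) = 1489759/4806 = 309.98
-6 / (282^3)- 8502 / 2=-15888656629 / 3737628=-4251.00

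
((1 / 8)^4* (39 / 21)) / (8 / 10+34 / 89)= 5785 / 15081472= 0.00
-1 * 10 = -10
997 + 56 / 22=10995 / 11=999.55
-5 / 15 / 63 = -1 / 189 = -0.01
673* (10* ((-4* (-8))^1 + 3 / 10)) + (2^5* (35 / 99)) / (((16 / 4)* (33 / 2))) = 710177753 / 3267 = 217379.17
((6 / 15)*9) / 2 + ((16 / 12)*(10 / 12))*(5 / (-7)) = 317 / 315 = 1.01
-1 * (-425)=425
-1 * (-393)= 393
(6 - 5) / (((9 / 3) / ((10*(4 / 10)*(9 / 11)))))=12 / 11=1.09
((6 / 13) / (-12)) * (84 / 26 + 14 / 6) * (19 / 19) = -217 / 1014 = -0.21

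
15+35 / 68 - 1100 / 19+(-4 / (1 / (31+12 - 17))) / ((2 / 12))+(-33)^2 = 546025 / 1292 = 422.62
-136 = -136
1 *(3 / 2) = 3 / 2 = 1.50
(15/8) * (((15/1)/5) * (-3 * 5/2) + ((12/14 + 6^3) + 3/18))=20425/56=364.73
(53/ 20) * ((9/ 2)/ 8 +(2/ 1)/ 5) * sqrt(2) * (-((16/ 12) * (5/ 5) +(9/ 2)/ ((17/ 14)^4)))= -12.28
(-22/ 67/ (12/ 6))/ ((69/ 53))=-583/ 4623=-0.13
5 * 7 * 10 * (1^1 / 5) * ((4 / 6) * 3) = 140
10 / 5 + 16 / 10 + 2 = 5.60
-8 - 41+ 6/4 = -95/2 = -47.50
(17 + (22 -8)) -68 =-37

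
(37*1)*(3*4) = 444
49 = 49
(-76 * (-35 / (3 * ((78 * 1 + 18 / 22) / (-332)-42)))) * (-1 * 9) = 9714320 / 51417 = 188.93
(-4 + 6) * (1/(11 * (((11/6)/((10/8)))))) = 15/121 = 0.12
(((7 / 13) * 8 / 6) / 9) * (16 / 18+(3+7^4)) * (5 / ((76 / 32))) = 24241280 / 60021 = 403.88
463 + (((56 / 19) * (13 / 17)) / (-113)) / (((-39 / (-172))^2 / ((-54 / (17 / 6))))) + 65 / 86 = 326836560941 / 693699994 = 471.15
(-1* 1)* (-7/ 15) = 7/ 15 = 0.47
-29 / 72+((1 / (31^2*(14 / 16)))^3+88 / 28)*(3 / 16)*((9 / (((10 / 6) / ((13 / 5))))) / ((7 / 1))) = 298856037274453 / 383561340854580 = 0.78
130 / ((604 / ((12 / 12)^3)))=65 / 302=0.22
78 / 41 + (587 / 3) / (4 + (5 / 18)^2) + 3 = 2864757 / 54161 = 52.89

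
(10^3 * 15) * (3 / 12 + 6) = 93750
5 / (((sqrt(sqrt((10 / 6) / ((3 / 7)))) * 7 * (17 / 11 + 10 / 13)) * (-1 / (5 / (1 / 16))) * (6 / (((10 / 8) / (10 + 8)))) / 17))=-60775 * sqrt(3) * 35^(3 / 4) / 437913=-3.46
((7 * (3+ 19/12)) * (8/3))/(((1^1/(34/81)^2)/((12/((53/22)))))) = 78330560/1043199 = 75.09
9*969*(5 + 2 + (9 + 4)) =174420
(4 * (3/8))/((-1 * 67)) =-3/134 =-0.02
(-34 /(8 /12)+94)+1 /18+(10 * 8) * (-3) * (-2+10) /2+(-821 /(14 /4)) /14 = -823523 /882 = -933.70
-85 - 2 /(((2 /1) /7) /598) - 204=-4475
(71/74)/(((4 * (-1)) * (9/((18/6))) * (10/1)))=-71/8880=-0.01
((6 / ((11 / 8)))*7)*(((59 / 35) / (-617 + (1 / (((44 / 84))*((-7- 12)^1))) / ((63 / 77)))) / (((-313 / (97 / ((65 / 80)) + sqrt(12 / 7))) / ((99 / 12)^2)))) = 998811*sqrt(21) / 192676540 + 193769334 / 89456965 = 2.19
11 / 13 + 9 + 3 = 167 / 13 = 12.85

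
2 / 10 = 1 / 5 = 0.20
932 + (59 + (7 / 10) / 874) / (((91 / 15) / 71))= 258088447 / 159068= 1622.50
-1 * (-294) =294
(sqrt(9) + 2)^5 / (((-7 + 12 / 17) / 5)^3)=-1919140625 / 1225043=-1566.59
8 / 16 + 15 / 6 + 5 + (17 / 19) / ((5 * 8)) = 6097 / 760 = 8.02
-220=-220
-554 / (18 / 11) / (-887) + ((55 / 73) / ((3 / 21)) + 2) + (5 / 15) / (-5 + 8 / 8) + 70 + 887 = 2248452815 / 2331036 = 964.57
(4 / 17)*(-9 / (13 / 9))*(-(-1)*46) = -14904 / 221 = -67.44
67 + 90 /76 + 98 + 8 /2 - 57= 4301 /38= 113.18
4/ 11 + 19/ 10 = 2.26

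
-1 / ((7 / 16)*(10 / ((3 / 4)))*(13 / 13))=-6 / 35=-0.17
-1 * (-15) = 15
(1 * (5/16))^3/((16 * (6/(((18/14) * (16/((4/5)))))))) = 1875/229376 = 0.01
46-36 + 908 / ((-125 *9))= 10342 / 1125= 9.19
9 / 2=4.50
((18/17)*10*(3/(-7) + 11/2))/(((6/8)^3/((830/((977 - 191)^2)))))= 9428800/55138293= 0.17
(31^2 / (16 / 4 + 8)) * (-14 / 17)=-6727 / 102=-65.95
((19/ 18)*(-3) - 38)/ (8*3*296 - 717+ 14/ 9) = -741/ 114994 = -0.01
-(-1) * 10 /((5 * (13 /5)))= 10 /13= 0.77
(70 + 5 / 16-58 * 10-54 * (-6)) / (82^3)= -2971 / 8821888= -0.00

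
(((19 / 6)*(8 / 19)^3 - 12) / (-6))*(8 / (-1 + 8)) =7280 / 3249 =2.24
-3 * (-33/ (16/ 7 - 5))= -693/ 19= -36.47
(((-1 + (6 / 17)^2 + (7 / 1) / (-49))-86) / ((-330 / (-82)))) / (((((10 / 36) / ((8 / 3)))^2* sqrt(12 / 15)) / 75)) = -8314626816* sqrt(5) / 111265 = -167097.21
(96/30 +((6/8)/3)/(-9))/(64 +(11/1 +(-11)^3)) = -571/226080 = -0.00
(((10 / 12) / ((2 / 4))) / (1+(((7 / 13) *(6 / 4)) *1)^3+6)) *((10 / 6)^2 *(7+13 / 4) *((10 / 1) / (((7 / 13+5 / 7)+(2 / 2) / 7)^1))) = 2927502500 / 64804671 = 45.17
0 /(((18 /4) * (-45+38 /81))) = 0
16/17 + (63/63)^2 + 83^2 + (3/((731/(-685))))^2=3686473243/534361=6898.84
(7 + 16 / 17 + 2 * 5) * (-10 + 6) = -1220 / 17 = -71.76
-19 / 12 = -1.58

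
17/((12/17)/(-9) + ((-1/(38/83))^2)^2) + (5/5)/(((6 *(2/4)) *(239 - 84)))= 843045037907/1121595729555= 0.75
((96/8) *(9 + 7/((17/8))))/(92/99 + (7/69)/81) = 8115228/51187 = 158.54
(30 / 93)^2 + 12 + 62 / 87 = 1071566 / 83607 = 12.82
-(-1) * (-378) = -378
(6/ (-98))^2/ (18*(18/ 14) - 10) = 9/ 31556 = 0.00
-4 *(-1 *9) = 36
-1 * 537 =-537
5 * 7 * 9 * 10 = 3150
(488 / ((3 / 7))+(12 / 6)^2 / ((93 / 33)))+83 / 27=956825 / 837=1143.16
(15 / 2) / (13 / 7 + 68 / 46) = 2.25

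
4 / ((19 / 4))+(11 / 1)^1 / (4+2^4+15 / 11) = 6059 / 4465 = 1.36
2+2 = 4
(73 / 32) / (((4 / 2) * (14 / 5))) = 365 / 896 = 0.41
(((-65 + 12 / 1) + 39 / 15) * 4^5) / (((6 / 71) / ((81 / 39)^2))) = -2226051072 / 845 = -2634379.97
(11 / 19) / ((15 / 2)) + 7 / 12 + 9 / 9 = 631 / 380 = 1.66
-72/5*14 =-1008/5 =-201.60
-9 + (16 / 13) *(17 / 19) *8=-47 / 247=-0.19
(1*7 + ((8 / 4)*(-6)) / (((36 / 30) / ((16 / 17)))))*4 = -164 / 17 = -9.65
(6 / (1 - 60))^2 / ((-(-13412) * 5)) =9 / 58358965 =0.00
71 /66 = 1.08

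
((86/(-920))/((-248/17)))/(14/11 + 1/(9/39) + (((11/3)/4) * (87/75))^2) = 0.00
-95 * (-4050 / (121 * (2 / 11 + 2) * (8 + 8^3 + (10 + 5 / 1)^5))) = 12825 / 6687076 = 0.00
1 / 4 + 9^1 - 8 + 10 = 45 / 4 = 11.25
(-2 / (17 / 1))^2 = 4 / 289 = 0.01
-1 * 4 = -4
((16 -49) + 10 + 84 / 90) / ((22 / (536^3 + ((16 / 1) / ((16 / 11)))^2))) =-16990315729 / 110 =-154457415.72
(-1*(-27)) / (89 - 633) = -27 / 544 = -0.05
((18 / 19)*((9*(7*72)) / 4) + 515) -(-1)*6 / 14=211436 / 133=1589.74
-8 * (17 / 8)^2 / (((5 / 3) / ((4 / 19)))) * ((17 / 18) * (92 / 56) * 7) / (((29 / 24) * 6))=-112999 / 16530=-6.84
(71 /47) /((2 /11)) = 781 /94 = 8.31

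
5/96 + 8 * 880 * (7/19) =2593.74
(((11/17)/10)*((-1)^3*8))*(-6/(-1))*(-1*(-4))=-1056/85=-12.42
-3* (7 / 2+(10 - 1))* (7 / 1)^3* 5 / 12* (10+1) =-58953.12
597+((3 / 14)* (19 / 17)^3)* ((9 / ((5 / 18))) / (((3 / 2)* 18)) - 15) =203894457 / 343910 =592.87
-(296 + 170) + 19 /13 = -6039 /13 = -464.54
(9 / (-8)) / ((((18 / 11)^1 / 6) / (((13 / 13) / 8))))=-33 / 64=-0.52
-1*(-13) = 13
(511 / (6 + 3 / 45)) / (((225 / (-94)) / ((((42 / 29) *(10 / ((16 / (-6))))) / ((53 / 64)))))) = 4611264 / 19981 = 230.78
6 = 6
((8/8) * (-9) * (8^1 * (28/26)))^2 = 6012.21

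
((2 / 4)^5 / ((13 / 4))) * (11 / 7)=0.02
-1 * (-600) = 600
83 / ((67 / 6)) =498 / 67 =7.43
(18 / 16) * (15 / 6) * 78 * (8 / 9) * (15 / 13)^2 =3375 / 13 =259.62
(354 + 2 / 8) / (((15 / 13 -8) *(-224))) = 0.23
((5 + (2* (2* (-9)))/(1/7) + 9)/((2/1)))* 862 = -102578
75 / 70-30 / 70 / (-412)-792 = -2281035 / 2884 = -790.93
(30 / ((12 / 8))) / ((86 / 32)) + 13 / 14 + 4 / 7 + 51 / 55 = 46681 / 4730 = 9.87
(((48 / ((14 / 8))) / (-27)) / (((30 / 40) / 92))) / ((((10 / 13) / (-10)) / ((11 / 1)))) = 3367936 / 189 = 17819.77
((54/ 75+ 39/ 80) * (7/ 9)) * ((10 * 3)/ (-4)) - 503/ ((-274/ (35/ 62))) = -4082169/ 679520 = -6.01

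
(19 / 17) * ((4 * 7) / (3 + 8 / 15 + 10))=1140 / 493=2.31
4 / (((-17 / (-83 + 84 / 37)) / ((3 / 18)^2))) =0.53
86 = 86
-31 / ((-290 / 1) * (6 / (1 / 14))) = 31 / 24360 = 0.00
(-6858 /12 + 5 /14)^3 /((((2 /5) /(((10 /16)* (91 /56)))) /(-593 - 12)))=1570641679553375 /5488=286195641318.03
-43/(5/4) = -172/5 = -34.40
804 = 804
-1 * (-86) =86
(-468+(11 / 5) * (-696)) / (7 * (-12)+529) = -9996 / 2225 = -4.49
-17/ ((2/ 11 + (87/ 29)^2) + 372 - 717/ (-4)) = -748/ 24659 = -0.03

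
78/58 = 39/29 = 1.34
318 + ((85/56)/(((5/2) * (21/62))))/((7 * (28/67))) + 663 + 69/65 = 3680665501/3745560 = 982.67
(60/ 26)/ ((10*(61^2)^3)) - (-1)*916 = 916.00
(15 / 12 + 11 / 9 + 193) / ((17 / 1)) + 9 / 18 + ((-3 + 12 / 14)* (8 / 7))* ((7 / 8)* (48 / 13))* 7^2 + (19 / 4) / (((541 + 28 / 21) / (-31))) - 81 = -456.97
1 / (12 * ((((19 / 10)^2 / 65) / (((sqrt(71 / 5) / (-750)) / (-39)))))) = 0.00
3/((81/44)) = 44/27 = 1.63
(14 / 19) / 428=7 / 4066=0.00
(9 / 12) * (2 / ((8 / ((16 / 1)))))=3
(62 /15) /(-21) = -62 /315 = -0.20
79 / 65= 1.22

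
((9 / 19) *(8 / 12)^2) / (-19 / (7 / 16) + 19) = -28 / 3249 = -0.01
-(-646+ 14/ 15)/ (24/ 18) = 2419/ 5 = 483.80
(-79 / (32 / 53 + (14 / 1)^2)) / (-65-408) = 0.00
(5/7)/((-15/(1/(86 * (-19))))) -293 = -10054001/34314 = -293.00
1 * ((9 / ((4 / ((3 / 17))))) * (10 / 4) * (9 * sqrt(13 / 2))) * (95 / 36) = 12825 * sqrt(26) / 1088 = 60.11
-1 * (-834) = 834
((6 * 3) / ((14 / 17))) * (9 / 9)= 153 / 7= 21.86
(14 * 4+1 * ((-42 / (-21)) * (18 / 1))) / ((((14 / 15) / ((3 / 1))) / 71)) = 146970 / 7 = 20995.71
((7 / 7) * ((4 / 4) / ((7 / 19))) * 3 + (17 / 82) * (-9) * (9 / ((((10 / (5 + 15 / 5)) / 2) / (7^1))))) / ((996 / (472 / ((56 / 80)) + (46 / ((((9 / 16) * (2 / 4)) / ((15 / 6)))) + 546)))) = -4416975011 / 15007230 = -294.32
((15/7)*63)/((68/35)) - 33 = 2481/68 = 36.49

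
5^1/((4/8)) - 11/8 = 69/8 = 8.62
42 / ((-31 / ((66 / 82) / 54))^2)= 847 / 87233814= 0.00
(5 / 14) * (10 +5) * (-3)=-225 / 14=-16.07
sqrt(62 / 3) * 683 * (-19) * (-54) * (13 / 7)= 5916278.29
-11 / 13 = -0.85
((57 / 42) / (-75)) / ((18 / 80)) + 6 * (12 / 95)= 12164 / 17955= 0.68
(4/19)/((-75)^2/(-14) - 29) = -56/114589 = -0.00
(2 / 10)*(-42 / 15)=-14 / 25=-0.56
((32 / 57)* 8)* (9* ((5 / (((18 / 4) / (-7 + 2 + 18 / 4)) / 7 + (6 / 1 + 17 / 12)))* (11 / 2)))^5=106057438925800513536 / 220262074117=481505676.14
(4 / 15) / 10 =2 / 75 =0.03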